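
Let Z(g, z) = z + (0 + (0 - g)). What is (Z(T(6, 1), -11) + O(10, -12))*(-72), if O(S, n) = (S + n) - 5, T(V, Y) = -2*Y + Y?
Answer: 1224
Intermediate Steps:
T(V, Y) = -Y
O(S, n) = -5 + S + n
Z(g, z) = z - g (Z(g, z) = z + (0 - g) = z - g)
(Z(T(6, 1), -11) + O(10, -12))*(-72) = ((-11 - (-1)) + (-5 + 10 - 12))*(-72) = ((-11 - 1*(-1)) - 7)*(-72) = ((-11 + 1) - 7)*(-72) = (-10 - 7)*(-72) = -17*(-72) = 1224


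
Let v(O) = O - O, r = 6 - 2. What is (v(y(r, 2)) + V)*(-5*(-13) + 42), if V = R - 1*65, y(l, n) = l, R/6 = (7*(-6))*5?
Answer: -141775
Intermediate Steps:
r = 4
R = -1260 (R = 6*((7*(-6))*5) = 6*(-42*5) = 6*(-210) = -1260)
V = -1325 (V = -1260 - 1*65 = -1260 - 65 = -1325)
v(O) = 0
(v(y(r, 2)) + V)*(-5*(-13) + 42) = (0 - 1325)*(-5*(-13) + 42) = -1325*(65 + 42) = -1325*107 = -141775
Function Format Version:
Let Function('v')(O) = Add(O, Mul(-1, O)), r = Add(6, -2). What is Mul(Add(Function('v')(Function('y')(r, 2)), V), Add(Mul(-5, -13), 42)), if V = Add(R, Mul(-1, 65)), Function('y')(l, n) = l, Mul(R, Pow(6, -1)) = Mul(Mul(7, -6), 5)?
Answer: -141775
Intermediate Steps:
r = 4
R = -1260 (R = Mul(6, Mul(Mul(7, -6), 5)) = Mul(6, Mul(-42, 5)) = Mul(6, -210) = -1260)
V = -1325 (V = Add(-1260, Mul(-1, 65)) = Add(-1260, -65) = -1325)
Function('v')(O) = 0
Mul(Add(Function('v')(Function('y')(r, 2)), V), Add(Mul(-5, -13), 42)) = Mul(Add(0, -1325), Add(Mul(-5, -13), 42)) = Mul(-1325, Add(65, 42)) = Mul(-1325, 107) = -141775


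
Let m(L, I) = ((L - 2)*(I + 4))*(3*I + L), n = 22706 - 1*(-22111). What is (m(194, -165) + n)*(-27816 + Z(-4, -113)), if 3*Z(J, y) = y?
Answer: -260413093523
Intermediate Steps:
Z(J, y) = y/3
n = 44817 (n = 22706 + 22111 = 44817)
m(L, I) = (-2 + L)*(4 + I)*(L + 3*I) (m(L, I) = ((-2 + L)*(4 + I))*(L + 3*I) = (-2 + L)*(4 + I)*(L + 3*I))
(m(194, -165) + n)*(-27816 + Z(-4, -113)) = ((-24*(-165) - 8*194 - 6*(-165)² + 4*194² - 165*194² + 3*194*(-165)² + 10*(-165)*194) + 44817)*(-27816 + (⅓)*(-113)) = ((3960 - 1552 - 6*27225 + 4*37636 - 165*37636 + 3*194*27225 - 320100) + 44817)*(-27816 - 113/3) = ((3960 - 1552 - 163350 + 150544 - 6209940 + 15844950 - 320100) + 44817)*(-83561/3) = (9304512 + 44817)*(-83561/3) = 9349329*(-83561/3) = -260413093523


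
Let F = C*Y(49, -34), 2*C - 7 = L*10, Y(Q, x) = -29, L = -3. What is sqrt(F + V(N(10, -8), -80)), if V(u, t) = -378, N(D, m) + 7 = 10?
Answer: I*sqrt(178)/2 ≈ 6.6708*I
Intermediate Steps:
N(D, m) = 3 (N(D, m) = -7 + 10 = 3)
C = -23/2 (C = 7/2 + (-3*10)/2 = 7/2 + (1/2)*(-30) = 7/2 - 15 = -23/2 ≈ -11.500)
F = 667/2 (F = -23/2*(-29) = 667/2 ≈ 333.50)
sqrt(F + V(N(10, -8), -80)) = sqrt(667/2 - 378) = sqrt(-89/2) = I*sqrt(178)/2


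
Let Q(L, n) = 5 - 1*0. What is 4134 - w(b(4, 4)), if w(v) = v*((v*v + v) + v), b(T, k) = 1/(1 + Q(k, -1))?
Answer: 892931/216 ≈ 4133.9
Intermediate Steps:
Q(L, n) = 5 (Q(L, n) = 5 + 0 = 5)
b(T, k) = ⅙ (b(T, k) = 1/(1 + 5) = 1/6 = ⅙)
w(v) = v*(v² + 2*v) (w(v) = v*((v² + v) + v) = v*((v + v²) + v) = v*(v² + 2*v))
4134 - w(b(4, 4)) = 4134 - (⅙)²*(2 + ⅙) = 4134 - 13/(36*6) = 4134 - 1*13/216 = 4134 - 13/216 = 892931/216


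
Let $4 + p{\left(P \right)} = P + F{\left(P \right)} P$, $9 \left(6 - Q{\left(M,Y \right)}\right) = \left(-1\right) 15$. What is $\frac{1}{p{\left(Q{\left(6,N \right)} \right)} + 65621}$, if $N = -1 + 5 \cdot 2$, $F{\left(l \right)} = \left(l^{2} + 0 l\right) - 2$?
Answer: $\frac{27}{1783619} \approx 1.5138 \cdot 10^{-5}$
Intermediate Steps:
$F{\left(l \right)} = -2 + l^{2}$ ($F{\left(l \right)} = \left(l^{2} + 0\right) - 2 = l^{2} - 2 = -2 + l^{2}$)
$N = 9$ ($N = -1 + 10 = 9$)
$Q{\left(M,Y \right)} = \frac{23}{3}$ ($Q{\left(M,Y \right)} = 6 - \frac{\left(-1\right) 15}{9} = 6 - - \frac{5}{3} = 6 + \frac{5}{3} = \frac{23}{3}$)
$p{\left(P \right)} = -4 + P + P \left(-2 + P^{2}\right)$ ($p{\left(P \right)} = -4 + \left(P + \left(-2 + P^{2}\right) P\right) = -4 + \left(P + P \left(-2 + P^{2}\right)\right) = -4 + P + P \left(-2 + P^{2}\right)$)
$\frac{1}{p{\left(Q{\left(6,N \right)} \right)} + 65621} = \frac{1}{\left(-4 + \left(\frac{23}{3}\right)^{3} - \frac{23}{3}\right) + 65621} = \frac{1}{\left(-4 + \frac{12167}{27} - \frac{23}{3}\right) + 65621} = \frac{1}{\frac{11852}{27} + 65621} = \frac{1}{\frac{1783619}{27}} = \frac{27}{1783619}$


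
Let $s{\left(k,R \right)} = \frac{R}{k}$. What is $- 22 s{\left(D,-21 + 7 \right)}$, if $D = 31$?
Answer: $\frac{308}{31} \approx 9.9355$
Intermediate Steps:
$- 22 s{\left(D,-21 + 7 \right)} = - 22 \frac{-21 + 7}{31} = - 22 \left(\left(-14\right) \frac{1}{31}\right) = \left(-22\right) \left(- \frac{14}{31}\right) = \frac{308}{31}$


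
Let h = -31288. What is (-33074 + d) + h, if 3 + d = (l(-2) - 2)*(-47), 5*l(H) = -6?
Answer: -321073/5 ≈ -64215.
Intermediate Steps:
l(H) = -6/5 (l(H) = (1/5)*(-6) = -6/5)
d = 737/5 (d = -3 + (-6/5 - 2)*(-47) = -3 - 16/5*(-47) = -3 + 752/5 = 737/5 ≈ 147.40)
(-33074 + d) + h = (-33074 + 737/5) - 31288 = -164633/5 - 31288 = -321073/5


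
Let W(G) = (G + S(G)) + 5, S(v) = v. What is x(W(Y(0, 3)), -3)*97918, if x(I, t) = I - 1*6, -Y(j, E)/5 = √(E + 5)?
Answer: -97918 - 1958360*√2 ≈ -2.8675e+6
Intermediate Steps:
Y(j, E) = -5*√(5 + E) (Y(j, E) = -5*√(E + 5) = -5*√(5 + E))
W(G) = 5 + 2*G (W(G) = (G + G) + 5 = 2*G + 5 = 5 + 2*G)
x(I, t) = -6 + I (x(I, t) = I - 6 = -6 + I)
x(W(Y(0, 3)), -3)*97918 = (-6 + (5 + 2*(-5*√(5 + 3))))*97918 = (-6 + (5 + 2*(-10*√2)))*97918 = (-6 + (5 - 20*√2))*97918 = (-1 - 20*√2)*97918 = -97918 - 1958360*√2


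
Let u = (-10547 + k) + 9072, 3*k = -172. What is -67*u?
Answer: 307999/3 ≈ 1.0267e+5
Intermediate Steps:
k = -172/3 (k = (⅓)*(-172) = -172/3 ≈ -57.333)
u = -4597/3 (u = (-10547 - 172/3) + 9072 = -31813/3 + 9072 = -4597/3 ≈ -1532.3)
-67*u = -67*(-4597/3) = 307999/3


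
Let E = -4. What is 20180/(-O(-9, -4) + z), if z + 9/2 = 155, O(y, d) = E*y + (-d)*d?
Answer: 40360/261 ≈ 154.64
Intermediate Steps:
O(y, d) = -d² - 4*y (O(y, d) = -4*y + (-d)*d = -4*y - d² = -d² - 4*y)
z = 301/2 (z = -9/2 + 155 = 301/2 ≈ 150.50)
20180/(-O(-9, -4) + z) = 20180/(-(-1*(-4)² - 4*(-9)) + 301/2) = 20180/(-(-1*16 + 36) + 301/2) = 20180/(-(-16 + 36) + 301/2) = 20180/(-1*20 + 301/2) = 20180/(-20 + 301/2) = 20180/(261/2) = 20180*(2/261) = 40360/261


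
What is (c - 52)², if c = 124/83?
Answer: 17572864/6889 ≈ 2550.9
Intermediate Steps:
c = 124/83 (c = 124*(1/83) = 124/83 ≈ 1.4940)
(c - 52)² = (124/83 - 52)² = (-4192/83)² = 17572864/6889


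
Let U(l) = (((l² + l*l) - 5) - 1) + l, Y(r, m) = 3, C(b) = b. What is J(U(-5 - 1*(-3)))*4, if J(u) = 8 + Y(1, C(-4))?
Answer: 44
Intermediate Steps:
U(l) = -6 + l + 2*l² (U(l) = (((l² + l²) - 5) - 1) + l = ((2*l² - 5) - 1) + l = ((-5 + 2*l²) - 1) + l = (-6 + 2*l²) + l = -6 + l + 2*l²)
J(u) = 11 (J(u) = 8 + 3 = 11)
J(U(-5 - 1*(-3)))*4 = 11*4 = 44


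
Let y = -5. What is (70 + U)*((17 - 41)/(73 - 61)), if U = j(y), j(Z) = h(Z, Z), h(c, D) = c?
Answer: -130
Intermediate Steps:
j(Z) = Z
U = -5
(70 + U)*((17 - 41)/(73 - 61)) = (70 - 5)*((17 - 41)/(73 - 61)) = 65*(-24/12) = 65*(-24*1/12) = 65*(-2) = -130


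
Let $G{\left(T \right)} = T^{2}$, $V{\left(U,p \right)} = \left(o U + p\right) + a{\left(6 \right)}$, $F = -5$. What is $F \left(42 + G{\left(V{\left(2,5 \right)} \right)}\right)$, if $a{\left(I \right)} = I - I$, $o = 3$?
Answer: $-815$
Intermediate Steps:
$a{\left(I \right)} = 0$
$V{\left(U,p \right)} = p + 3 U$ ($V{\left(U,p \right)} = \left(3 U + p\right) + 0 = \left(p + 3 U\right) + 0 = p + 3 U$)
$F \left(42 + G{\left(V{\left(2,5 \right)} \right)}\right) = - 5 \left(42 + \left(5 + 3 \cdot 2\right)^{2}\right) = - 5 \left(42 + \left(5 + 6\right)^{2}\right) = - 5 \left(42 + 11^{2}\right) = - 5 \left(42 + 121\right) = \left(-5\right) 163 = -815$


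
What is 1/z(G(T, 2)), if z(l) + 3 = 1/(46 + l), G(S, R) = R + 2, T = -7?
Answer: -50/149 ≈ -0.33557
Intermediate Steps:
G(S, R) = 2 + R
z(l) = -3 + 1/(46 + l)
1/z(G(T, 2)) = 1/((-137 - 3*(2 + 2))/(46 + (2 + 2))) = 1/((-137 - 3*4)/(46 + 4)) = 1/((-137 - 12)/50) = 1/((1/50)*(-149)) = 1/(-149/50) = -50/149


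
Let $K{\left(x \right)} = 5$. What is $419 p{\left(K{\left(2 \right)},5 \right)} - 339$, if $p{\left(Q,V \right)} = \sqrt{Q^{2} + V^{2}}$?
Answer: $-339 + 2095 \sqrt{2} \approx 2623.8$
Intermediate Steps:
$419 p{\left(K{\left(2 \right)},5 \right)} - 339 = 419 \sqrt{5^{2} + 5^{2}} - 339 = 419 \sqrt{25 + 25} - 339 = 419 \sqrt{50} - 339 = 419 \cdot 5 \sqrt{2} - 339 = 2095 \sqrt{2} - 339 = -339 + 2095 \sqrt{2}$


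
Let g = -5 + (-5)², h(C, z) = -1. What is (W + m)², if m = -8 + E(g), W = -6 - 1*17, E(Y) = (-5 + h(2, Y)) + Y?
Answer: 289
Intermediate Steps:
g = 20 (g = -5 + 25 = 20)
E(Y) = -6 + Y (E(Y) = (-5 - 1) + Y = -6 + Y)
W = -23 (W = -6 - 17 = -23)
m = 6 (m = -8 + (-6 + 20) = -8 + 14 = 6)
(W + m)² = (-23 + 6)² = (-17)² = 289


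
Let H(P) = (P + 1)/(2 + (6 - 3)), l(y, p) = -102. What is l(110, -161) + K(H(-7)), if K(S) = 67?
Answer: -35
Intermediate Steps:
H(P) = 1/5 + P/5 (H(P) = (1 + P)/(2 + 3) = (1 + P)/5 = (1 + P)*(1/5) = 1/5 + P/5)
l(110, -161) + K(H(-7)) = -102 + 67 = -35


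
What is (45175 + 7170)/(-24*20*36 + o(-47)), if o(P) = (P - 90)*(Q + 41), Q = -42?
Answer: -52345/17143 ≈ -3.0534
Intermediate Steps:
o(P) = 90 - P (o(P) = (P - 90)*(-42 + 41) = (-90 + P)*(-1) = 90 - P)
(45175 + 7170)/(-24*20*36 + o(-47)) = (45175 + 7170)/(-24*20*36 + (90 - 1*(-47))) = 52345/(-480*36 + (90 + 47)) = 52345/(-17280 + 137) = 52345/(-17143) = 52345*(-1/17143) = -52345/17143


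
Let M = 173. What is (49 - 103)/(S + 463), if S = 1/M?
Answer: -519/4450 ≈ -0.11663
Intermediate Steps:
S = 1/173 ≈ 0.0057803
(49 - 103)/(S + 463) = (49 - 103)/(1/173 + 463) = -54/80100/173 = -54*173/80100 = -519/4450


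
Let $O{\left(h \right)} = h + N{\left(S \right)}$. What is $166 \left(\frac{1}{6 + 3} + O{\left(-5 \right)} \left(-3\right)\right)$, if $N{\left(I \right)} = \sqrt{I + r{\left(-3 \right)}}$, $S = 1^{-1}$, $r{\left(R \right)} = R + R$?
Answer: $\frac{22576}{9} - 498 i \sqrt{5} \approx 2508.4 - 1113.6 i$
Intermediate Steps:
$r{\left(R \right)} = 2 R$
$S = 1$
$N{\left(I \right)} = \sqrt{-6 + I}$ ($N{\left(I \right)} = \sqrt{I + 2 \left(-3\right)} = \sqrt{I - 6} = \sqrt{-6 + I}$)
$O{\left(h \right)} = h + i \sqrt{5}$ ($O{\left(h \right)} = h + \sqrt{-6 + 1} = h + \sqrt{-5} = h + i \sqrt{5}$)
$166 \left(\frac{1}{6 + 3} + O{\left(-5 \right)} \left(-3\right)\right) = 166 \left(\frac{1}{6 + 3} + \left(-5 + i \sqrt{5}\right) \left(-3\right)\right) = 166 \left(\frac{1}{9} + \left(15 - 3 i \sqrt{5}\right)\right) = 166 \left(\frac{136}{9} - 3 i \sqrt{5}\right) = \frac{22576}{9} - 498 i \sqrt{5}$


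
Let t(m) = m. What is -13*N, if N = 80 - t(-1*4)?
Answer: -1092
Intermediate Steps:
N = 84 (N = 80 - (-1)*4 = 80 - 1*(-4) = 80 + 4 = 84)
-13*N = -13*84 = -1092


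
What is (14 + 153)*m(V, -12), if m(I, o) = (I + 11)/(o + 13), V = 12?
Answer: 3841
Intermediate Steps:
m(I, o) = (11 + I)/(13 + o)
(14 + 153)*m(V, -12) = (14 + 153)*((11 + 12)/(13 - 12)) = 167*(23/1) = 167*(1*23) = 167*23 = 3841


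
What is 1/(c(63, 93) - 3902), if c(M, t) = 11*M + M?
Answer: -1/3146 ≈ -0.00031786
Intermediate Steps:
c(M, t) = 12*M
1/(c(63, 93) - 3902) = 1/(12*63 - 3902) = 1/(756 - 3902) = 1/(-3146) = -1/3146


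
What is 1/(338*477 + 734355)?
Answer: 1/895581 ≈ 1.1166e-6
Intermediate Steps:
1/(338*477 + 734355) = 1/(161226 + 734355) = 1/895581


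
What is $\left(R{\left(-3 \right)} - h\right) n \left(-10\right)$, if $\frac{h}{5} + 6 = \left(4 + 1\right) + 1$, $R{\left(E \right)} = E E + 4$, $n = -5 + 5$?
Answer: $0$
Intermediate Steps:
$n = 0$
$R{\left(E \right)} = 4 + E^{2}$ ($R{\left(E \right)} = E^{2} + 4 = 4 + E^{2}$)
$h = 0$ ($h = -30 + 5 \left(\left(4 + 1\right) + 1\right) = -30 + 5 \left(5 + 1\right) = -30 + 5 \cdot 6 = -30 + 30 = 0$)
$\left(R{\left(-3 \right)} - h\right) n \left(-10\right) = \left(\left(4 + \left(-3\right)^{2}\right) - 0\right) 0 \left(-10\right) = \left(\left(4 + 9\right) + 0\right) 0 \left(-10\right) = \left(13 + 0\right) 0 \left(-10\right) = 13 \cdot 0 \left(-10\right) = 0 \left(-10\right) = 0$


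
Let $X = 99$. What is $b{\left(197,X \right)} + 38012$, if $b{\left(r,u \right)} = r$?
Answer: $38209$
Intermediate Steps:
$b{\left(197,X \right)} + 38012 = 197 + 38012 = 38209$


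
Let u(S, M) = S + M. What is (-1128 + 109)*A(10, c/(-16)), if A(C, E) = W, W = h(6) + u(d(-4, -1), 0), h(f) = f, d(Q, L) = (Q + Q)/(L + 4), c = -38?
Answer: -10190/3 ≈ -3396.7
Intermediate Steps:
d(Q, L) = 2*Q/(4 + L) (d(Q, L) = (2*Q)/(4 + L) = 2*Q/(4 + L))
u(S, M) = M + S
W = 10/3 (W = 6 + (0 + 2*(-4)/(4 - 1)) = 6 + (0 + 2*(-4)/3) = 6 + (0 + 2*(-4)*(1/3)) = 6 + (0 - 8/3) = 6 - 8/3 = 10/3 ≈ 3.3333)
A(C, E) = 10/3
(-1128 + 109)*A(10, c/(-16)) = (-1128 + 109)*(10/3) = -1019*10/3 = -10190/3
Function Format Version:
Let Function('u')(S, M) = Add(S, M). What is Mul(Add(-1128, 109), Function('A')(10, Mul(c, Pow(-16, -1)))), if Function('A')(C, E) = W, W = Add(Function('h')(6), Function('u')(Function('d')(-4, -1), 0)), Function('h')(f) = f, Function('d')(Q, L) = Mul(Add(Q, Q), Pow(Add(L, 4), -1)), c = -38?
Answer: Rational(-10190, 3) ≈ -3396.7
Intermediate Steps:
Function('d')(Q, L) = Mul(2, Q, Pow(Add(4, L), -1)) (Function('d')(Q, L) = Mul(Mul(2, Q), Pow(Add(4, L), -1)) = Mul(2, Q, Pow(Add(4, L), -1)))
Function('u')(S, M) = Add(M, S)
W = Rational(10, 3) (W = Add(6, Add(0, Mul(2, -4, Pow(Add(4, -1), -1)))) = Add(6, Add(0, Mul(2, -4, Pow(3, -1)))) = Add(6, Add(0, Mul(2, -4, Rational(1, 3)))) = Add(6, Add(0, Rational(-8, 3))) = Add(6, Rational(-8, 3)) = Rational(10, 3) ≈ 3.3333)
Function('A')(C, E) = Rational(10, 3)
Mul(Add(-1128, 109), Function('A')(10, Mul(c, Pow(-16, -1)))) = Mul(Add(-1128, 109), Rational(10, 3)) = Mul(-1019, Rational(10, 3)) = Rational(-10190, 3)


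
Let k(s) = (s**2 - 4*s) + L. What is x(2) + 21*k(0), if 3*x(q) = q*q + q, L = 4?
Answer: 86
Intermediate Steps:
x(q) = q/3 + q**2/3 (x(q) = (q*q + q)/3 = (q**2 + q)/3 = (q + q**2)/3 = q/3 + q**2/3)
k(s) = 4 + s**2 - 4*s (k(s) = (s**2 - 4*s) + 4 = 4 + s**2 - 4*s)
x(2) + 21*k(0) = (1/3)*2*(1 + 2) + 21*(4 + 0**2 - 4*0) = (1/3)*2*3 + 21*(4 + 0 + 0) = 2 + 21*4 = 2 + 84 = 86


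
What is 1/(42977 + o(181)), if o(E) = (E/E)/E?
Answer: 181/7778838 ≈ 2.3268e-5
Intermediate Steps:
o(E) = 1/E
1/(42977 + o(181)) = 1/(42977 + 1/181) = 1/(7778838/181) = 181/7778838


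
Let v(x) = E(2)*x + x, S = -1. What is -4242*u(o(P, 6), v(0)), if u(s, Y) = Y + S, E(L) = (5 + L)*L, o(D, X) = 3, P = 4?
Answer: 4242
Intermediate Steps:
E(L) = L*(5 + L)
v(x) = 15*x (v(x) = (2*(5 + 2))*x + x = (2*7)*x + x = 14*x + x = 15*x)
u(s, Y) = -1 + Y (u(s, Y) = Y - 1 = -1 + Y)
-4242*u(o(P, 6), v(0)) = -4242*(-1 + 15*0) = -4242*(-1 + 0) = -4242*(-1) = 4242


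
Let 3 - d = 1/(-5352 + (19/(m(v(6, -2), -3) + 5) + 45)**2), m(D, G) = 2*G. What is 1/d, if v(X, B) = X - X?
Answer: 4676/14029 ≈ 0.33331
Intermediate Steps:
v(X, B) = 0
d = 14029/4676 (d = 3 - 1/(-5352 + (19/(2*(-3) + 5) + 45)**2) = 3 - 1/(-5352 + (19/(-6 + 5) + 45)**2) = 3 - 1/(-5352 + (19/(-1) + 45)**2) = 3 - 1/(-5352 + (19*(-1) + 45)**2) = 3 - 1/(-5352 + (-19 + 45)**2) = 3 - 1/(-5352 + 26**2) = 3 - 1/(-5352 + 676) = 3 - 1/(-4676) = 3 - 1*(-1/4676) = 3 + 1/4676 = 14029/4676 ≈ 3.0002)
1/d = 1/(14029/4676) = 4676/14029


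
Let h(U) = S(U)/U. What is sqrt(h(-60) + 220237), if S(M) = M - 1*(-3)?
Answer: sqrt(22023795)/10 ≈ 469.29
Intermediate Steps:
S(M) = 3 + M (S(M) = M + 3 = 3 + M)
h(U) = (3 + U)/U
sqrt(h(-60) + 220237) = sqrt((3 - 60)/(-60) + 220237) = sqrt(-1/60*(-57) + 220237) = sqrt(19/20 + 220237) = sqrt(4404759/20) = sqrt(22023795)/10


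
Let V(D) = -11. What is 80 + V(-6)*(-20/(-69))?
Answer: 5300/69 ≈ 76.812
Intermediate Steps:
80 + V(-6)*(-20/(-69)) = 80 - (-220)/(-69) = 80 - (-220)*(-1)/69 = 80 - 11*20/69 = 80 - 220/69 = 5300/69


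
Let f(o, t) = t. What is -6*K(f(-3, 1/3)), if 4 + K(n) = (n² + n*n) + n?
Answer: 62/3 ≈ 20.667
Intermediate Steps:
K(n) = -4 + n + 2*n² (K(n) = -4 + ((n² + n*n) + n) = -4 + ((n² + n²) + n) = -4 + (2*n² + n) = -4 + (n + 2*n²) = -4 + n + 2*n²)
-6*K(f(-3, 1/3)) = -6*(-4 + 1/3 + 2*(1/3)²) = -6*(-4 + ⅓ + 2*(⅓)²) = -6*(-4 + ⅓ + 2*(⅑)) = -6*(-4 + ⅓ + 2/9) = -6*(-31/9) = 62/3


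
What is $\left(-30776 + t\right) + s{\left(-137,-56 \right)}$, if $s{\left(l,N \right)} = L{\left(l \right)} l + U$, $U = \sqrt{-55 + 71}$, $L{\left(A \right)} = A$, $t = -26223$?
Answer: $-38226$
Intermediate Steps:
$U = 4$ ($U = \sqrt{16} = 4$)
$s{\left(l,N \right)} = 4 + l^{2}$ ($s{\left(l,N \right)} = l l + 4 = l^{2} + 4 = 4 + l^{2}$)
$\left(-30776 + t\right) + s{\left(-137,-56 \right)} = \left(-30776 - 26223\right) + \left(4 + \left(-137\right)^{2}\right) = -56999 + \left(4 + 18769\right) = -56999 + 18773 = -38226$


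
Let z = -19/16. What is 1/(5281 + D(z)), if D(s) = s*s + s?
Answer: 256/1351993 ≈ 0.00018935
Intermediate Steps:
z = -19/16 (z = -19*1/16 = -19/16 ≈ -1.1875)
D(s) = s + s**2 (D(s) = s**2 + s = s + s**2)
1/(5281 + D(z)) = 1/(5281 - 19*(1 - 19/16)/16) = 1/(5281 - 19/16*(-3/16)) = 1/(5281 + 57/256) = 1/(1351993/256) = 256/1351993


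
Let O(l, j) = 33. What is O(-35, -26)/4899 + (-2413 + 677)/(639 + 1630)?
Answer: -2809929/3705277 ≈ -0.75836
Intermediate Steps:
O(-35, -26)/4899 + (-2413 + 677)/(639 + 1630) = 33/4899 + (-2413 + 677)/(639 + 1630) = 33*(1/4899) - 1736/2269 = 11/1633 - 1736*1/2269 = 11/1633 - 1736/2269 = -2809929/3705277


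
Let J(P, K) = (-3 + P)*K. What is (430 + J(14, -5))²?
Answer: 140625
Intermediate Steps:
J(P, K) = K*(-3 + P)
(430 + J(14, -5))² = (430 - 5*(-3 + 14))² = (430 - 5*11)² = (430 - 55)² = 375² = 140625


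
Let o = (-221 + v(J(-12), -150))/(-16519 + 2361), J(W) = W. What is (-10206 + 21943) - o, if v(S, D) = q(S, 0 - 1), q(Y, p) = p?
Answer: 83086112/7079 ≈ 11737.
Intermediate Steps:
v(S, D) = -1 (v(S, D) = 0 - 1 = -1)
o = 111/7079 (o = (-221 - 1)/(-16519 + 2361) = -222/(-14158) = -222*(-1/14158) = 111/7079 ≈ 0.015680)
(-10206 + 21943) - o = (-10206 + 21943) - 1*111/7079 = 11737 - 111/7079 = 83086112/7079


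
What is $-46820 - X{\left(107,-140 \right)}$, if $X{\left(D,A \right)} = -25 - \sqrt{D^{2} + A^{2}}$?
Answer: $-46795 + \sqrt{31049} \approx -46619.0$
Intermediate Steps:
$X{\left(D,A \right)} = -25 - \sqrt{A^{2} + D^{2}}$
$-46820 - X{\left(107,-140 \right)} = -46820 - \left(-25 - \sqrt{\left(-140\right)^{2} + 107^{2}}\right) = -46820 - \left(-25 - \sqrt{19600 + 11449}\right) = -46820 - \left(-25 - \sqrt{31049}\right) = -46820 + \left(25 + \sqrt{31049}\right) = -46795 + \sqrt{31049}$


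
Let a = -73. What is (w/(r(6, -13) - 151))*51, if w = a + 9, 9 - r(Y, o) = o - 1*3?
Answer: 544/21 ≈ 25.905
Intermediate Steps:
r(Y, o) = 12 - o (r(Y, o) = 9 - (o - 1*3) = 9 - (o - 3) = 9 - (-3 + o) = 9 + (3 - o) = 12 - o)
w = -64 (w = -73 + 9 = -64)
(w/(r(6, -13) - 151))*51 = -64/((12 - 1*(-13)) - 151)*51 = -64/((12 + 13) - 151)*51 = -64/(25 - 151)*51 = -64/(-126)*51 = -64*(-1/126)*51 = (32/63)*51 = 544/21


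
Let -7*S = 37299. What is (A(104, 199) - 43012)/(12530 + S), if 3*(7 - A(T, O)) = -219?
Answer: -300524/50411 ≈ -5.9615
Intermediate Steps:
S = -37299/7 (S = -1/7*37299 = -37299/7 ≈ -5328.4)
A(T, O) = 80 (A(T, O) = 7 - 1/3*(-219) = 7 + 73 = 80)
(A(104, 199) - 43012)/(12530 + S) = (80 - 43012)/(12530 - 37299/7) = -42932/50411/7 = -42932*7/50411 = -300524/50411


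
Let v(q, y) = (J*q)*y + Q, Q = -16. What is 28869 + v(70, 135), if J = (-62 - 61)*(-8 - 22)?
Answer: 34899353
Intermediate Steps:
J = 3690 (J = -123*(-30) = 3690)
v(q, y) = -16 + 3690*q*y (v(q, y) = (3690*q)*y - 16 = 3690*q*y - 16 = -16 + 3690*q*y)
28869 + v(70, 135) = 28869 + (-16 + 3690*70*135) = 28869 + (-16 + 34870500) = 28869 + 34870484 = 34899353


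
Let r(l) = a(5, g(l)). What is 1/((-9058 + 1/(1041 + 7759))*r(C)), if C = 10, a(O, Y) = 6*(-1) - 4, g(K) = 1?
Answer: 880/79710399 ≈ 1.1040e-5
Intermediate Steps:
a(O, Y) = -10 (a(O, Y) = -6 - 4 = -10)
r(l) = -10
1/((-9058 + 1/(1041 + 7759))*r(C)) = 1/(-9058 + 1/(1041 + 7759)*(-10)) = -⅒/(-9058 + 1/8800) = -⅒/(-79710399/8800) = -8800/79710399*(-⅒) = 880/79710399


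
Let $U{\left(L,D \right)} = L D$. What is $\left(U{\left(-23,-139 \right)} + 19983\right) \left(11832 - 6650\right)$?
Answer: $120118760$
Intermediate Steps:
$U{\left(L,D \right)} = D L$
$\left(U{\left(-23,-139 \right)} + 19983\right) \left(11832 - 6650\right) = \left(\left(-139\right) \left(-23\right) + 19983\right) \left(11832 - 6650\right) = \left(3197 + 19983\right) 5182 = 23180 \cdot 5182 = 120118760$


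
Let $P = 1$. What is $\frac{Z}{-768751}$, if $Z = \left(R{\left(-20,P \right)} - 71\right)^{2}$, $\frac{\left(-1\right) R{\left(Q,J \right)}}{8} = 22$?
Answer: $- \frac{61009}{768751} \approx -0.079361$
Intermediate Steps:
$R{\left(Q,J \right)} = -176$ ($R{\left(Q,J \right)} = \left(-8\right) 22 = -176$)
$Z = 61009$ ($Z = \left(-176 - 71\right)^{2} = \left(-247\right)^{2} = 61009$)
$\frac{Z}{-768751} = \frac{61009}{-768751} = 61009 \left(- \frac{1}{768751}\right) = - \frac{61009}{768751}$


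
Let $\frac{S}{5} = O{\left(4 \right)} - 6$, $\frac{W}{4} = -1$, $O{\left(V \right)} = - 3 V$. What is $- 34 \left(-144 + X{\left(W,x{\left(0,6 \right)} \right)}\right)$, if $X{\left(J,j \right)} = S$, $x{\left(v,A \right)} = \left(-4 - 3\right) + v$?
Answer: $7956$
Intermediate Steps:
$W = -4$ ($W = 4 \left(-1\right) = -4$)
$S = -90$ ($S = 5 \left(\left(-3\right) 4 - 6\right) = 5 \left(-12 - 6\right) = 5 \left(-18\right) = -90$)
$x{\left(v,A \right)} = -7 + v$
$X{\left(J,j \right)} = -90$
$- 34 \left(-144 + X{\left(W,x{\left(0,6 \right)} \right)}\right) = - 34 \left(-144 - 90\right) = \left(-34\right) \left(-234\right) = 7956$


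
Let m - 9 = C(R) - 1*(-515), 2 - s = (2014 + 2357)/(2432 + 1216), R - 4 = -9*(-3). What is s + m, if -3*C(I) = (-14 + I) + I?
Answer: 618703/1216 ≈ 508.80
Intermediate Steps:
R = 31 (R = 4 - 9*(-3) = 4 + 27 = 31)
C(I) = 14/3 - 2*I/3 (C(I) = -((-14 + I) + I)/3 = -(-14 + 2*I)/3 = 14/3 - 2*I/3)
s = 975/1216 (s = 2 - (2014 + 2357)/(2432 + 1216) = 2 - 4371/3648 = 2 - 1*1457/1216 = 2 - 1457/1216 = 975/1216 ≈ 0.80181)
m = 508 (m = 9 + ((14/3 - ⅔*31) - 1*(-515)) = 9 + ((14/3 - 62/3) + 515) = 9 + (-16 + 515) = 9 + 499 = 508)
s + m = 975/1216 + 508 = 618703/1216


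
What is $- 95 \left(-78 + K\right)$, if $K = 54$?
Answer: $2280$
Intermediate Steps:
$- 95 \left(-78 + K\right) = - 95 \left(-78 + 54\right) = \left(-95\right) \left(-24\right) = 2280$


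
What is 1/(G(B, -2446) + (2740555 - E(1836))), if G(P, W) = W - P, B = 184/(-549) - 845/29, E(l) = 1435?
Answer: 15921/43571055995 ≈ 3.6540e-7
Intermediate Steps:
B = -469241/15921 (B = 184*(-1/549) - 845*1/29 = -184/549 - 845/29 = -469241/15921 ≈ -29.473)
1/(G(B, -2446) + (2740555 - E(1836))) = 1/((-2446 - 1*(-469241/15921)) + (2740555 - 1*1435)) = 1/((-2446 + 469241/15921) + (2740555 - 1435)) = 1/(-38473525/15921 + 2739120) = 1/(43571055995/15921) = 15921/43571055995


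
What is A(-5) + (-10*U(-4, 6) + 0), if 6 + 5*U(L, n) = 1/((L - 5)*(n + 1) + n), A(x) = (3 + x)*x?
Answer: 1256/57 ≈ 22.035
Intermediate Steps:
A(x) = x*(3 + x)
U(L, n) = -6/5 + 1/(5*(n + (1 + n)*(-5 + L))) (U(L, n) = -6/5 + 1/(5*((L - 5)*(n + 1) + n)) = -6/5 + 1/(5*((-5 + L)*(1 + n) + n)) = -6/5 + 1/(5*((1 + n)*(-5 + L) + n)) = -6/5 + 1/(5*(n + (1 + n)*(-5 + L))))
A(-5) + (-10*U(-4, 6) + 0) = -5*(3 - 5) + (-2*(31 - 6*(-4) + 24*6 - 6*(-4)*6)/(-5 - 4 - 4*6 - 4*6) + 0) = -5*(-2) + (-2*(31 + 24 + 144 + 144)/(-5 - 4 - 24 - 24) + 0) = 10 + (-2*343/(-57) + 0) = 10 + (-2*(-1)*343/57 + 0) = 10 + (-10*(-343/285) + 0) = 10 + (686/57 + 0) = 10 + 686/57 = 1256/57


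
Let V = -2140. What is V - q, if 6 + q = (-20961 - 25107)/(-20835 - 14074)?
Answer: -74541874/34909 ≈ -2135.3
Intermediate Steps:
q = -163386/34909 (q = -6 + (-20961 - 25107)/(-20835 - 14074) = -6 - 46068/(-34909) = -6 - 46068*(-1/34909) = -6 + 46068/34909 = -163386/34909 ≈ -4.6803)
V - q = -2140 - 1*(-163386/34909) = -2140 + 163386/34909 = -74541874/34909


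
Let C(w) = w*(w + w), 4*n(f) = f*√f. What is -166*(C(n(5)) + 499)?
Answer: -341711/4 ≈ -85428.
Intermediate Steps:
n(f) = f^(3/2)/4 (n(f) = (f*√f)/4 = f^(3/2)/4)
C(w) = 2*w² (C(w) = w*(2*w) = 2*w²)
-166*(C(n(5)) + 499) = -166*(2*(5^(3/2)/4)² + 499) = -166*(2*((5*√5)/4)² + 499) = -166*(2*(5*√5/4)² + 499) = -166*(2*(125/16) + 499) = -166*(125/8 + 499) = -166*4117/8 = -341711/4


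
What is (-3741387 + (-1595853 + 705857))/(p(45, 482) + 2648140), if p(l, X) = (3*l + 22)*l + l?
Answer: -243757/139750 ≈ -1.7442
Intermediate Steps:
p(l, X) = l + l*(22 + 3*l) (p(l, X) = (22 + 3*l)*l + l = l*(22 + 3*l) + l = l + l*(22 + 3*l))
(-3741387 + (-1595853 + 705857))/(p(45, 482) + 2648140) = (-3741387 + (-1595853 + 705857))/(45*(23 + 3*45) + 2648140) = (-3741387 - 889996)/(45*(23 + 135) + 2648140) = -4631383/(45*158 + 2648140) = -4631383/(7110 + 2648140) = -4631383/2655250 = -4631383*1/2655250 = -243757/139750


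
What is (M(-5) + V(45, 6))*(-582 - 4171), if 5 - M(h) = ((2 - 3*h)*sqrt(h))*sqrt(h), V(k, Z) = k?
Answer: -641655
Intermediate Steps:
M(h) = 5 - h*(2 - 3*h) (M(h) = 5 - (2 - 3*h)*sqrt(h)*sqrt(h) = 5 - sqrt(h)*(2 - 3*h)*sqrt(h) = 5 - h*(2 - 3*h))
(M(-5) + V(45, 6))*(-582 - 4171) = ((5 - 2*(-5) + 3*(-5)**2) + 45)*(-582 - 4171) = ((5 + 10 + 3*25) + 45)*(-4753) = ((5 + 10 + 75) + 45)*(-4753) = (90 + 45)*(-4753) = 135*(-4753) = -641655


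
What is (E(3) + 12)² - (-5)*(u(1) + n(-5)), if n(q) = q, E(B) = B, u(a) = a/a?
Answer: 205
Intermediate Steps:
u(a) = 1
(E(3) + 12)² - (-5)*(u(1) + n(-5)) = (3 + 12)² - (-5)*(1 - 5) = 15² - (-5)*(-4) = 225 - 1*20 = 225 - 20 = 205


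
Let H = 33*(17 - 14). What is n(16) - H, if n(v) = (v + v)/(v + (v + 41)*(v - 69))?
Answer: -297527/3005 ≈ -99.011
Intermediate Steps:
H = 99 (H = 33*3 = 99)
n(v) = 2*v/(v + (-69 + v)*(41 + v)) (n(v) = (2*v)/(v + (41 + v)*(-69 + v)) = (2*v)/(v + (-69 + v)*(41 + v)) = 2*v/(v + (-69 + v)*(41 + v)))
n(16) - H = 2*16/(-2829 + 16² - 27*16) - 1*99 = 2*16/(-2829 + 256 - 432) - 99 = 2*16/(-3005) - 99 = 2*16*(-1/3005) - 99 = -32/3005 - 99 = -297527/3005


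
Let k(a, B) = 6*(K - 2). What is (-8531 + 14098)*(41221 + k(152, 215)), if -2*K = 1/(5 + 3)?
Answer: 1835267323/8 ≈ 2.2941e+8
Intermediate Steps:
K = -1/16 (K = -1/(2*(5 + 3)) = -½/8 = -½*⅛ = -1/16 ≈ -0.062500)
k(a, B) = -99/8 (k(a, B) = 6*(-1/16 - 2) = 6*(-33/16) = -99/8)
(-8531 + 14098)*(41221 + k(152, 215)) = (-8531 + 14098)*(41221 - 99/8) = 5567*(329669/8) = 1835267323/8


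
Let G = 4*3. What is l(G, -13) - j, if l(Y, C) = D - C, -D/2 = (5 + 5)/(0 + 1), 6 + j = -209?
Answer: 208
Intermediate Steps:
j = -215 (j = -6 - 209 = -215)
G = 12
D = -20 (D = -2*(5 + 5)/(0 + 1) = -20/1 = -20 ≈ -20.000)
l(Y, C) = -20 - C
l(G, -13) - j = (-20 - 1*(-13)) - 1*(-215) = (-20 + 13) + 215 = -7 + 215 = 208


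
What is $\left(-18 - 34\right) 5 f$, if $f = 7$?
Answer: $-1820$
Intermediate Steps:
$\left(-18 - 34\right) 5 f = \left(-18 - 34\right) 5 \cdot 7 = \left(-52\right) 35 = -1820$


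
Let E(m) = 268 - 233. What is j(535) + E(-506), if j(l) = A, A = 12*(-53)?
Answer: -601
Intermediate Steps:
A = -636
j(l) = -636
E(m) = 35
j(535) + E(-506) = -636 + 35 = -601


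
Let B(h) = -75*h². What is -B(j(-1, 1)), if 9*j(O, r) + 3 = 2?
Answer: 25/27 ≈ 0.92593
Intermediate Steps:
j(O, r) = -⅑ (j(O, r) = -⅓ + (⅑)*2 = -⅓ + 2/9 = -⅑)
-B(j(-1, 1)) = -(-75)*(-⅑)² = -(-75)/81 = -1*(-25/27) = 25/27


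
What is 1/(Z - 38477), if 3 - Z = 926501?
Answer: -1/964975 ≈ -1.0363e-6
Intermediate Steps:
Z = -926498 (Z = 3 - 1*926501 = 3 - 926501 = -926498)
1/(Z - 38477) = 1/(-926498 - 38477) = 1/(-964975) = -1/964975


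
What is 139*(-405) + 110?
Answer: -56185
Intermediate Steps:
139*(-405) + 110 = -56295 + 110 = -56185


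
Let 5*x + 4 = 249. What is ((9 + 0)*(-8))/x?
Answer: -72/49 ≈ -1.4694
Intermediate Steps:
x = 49 (x = -⅘ + (⅕)*249 = -⅘ + 249/5 = 49)
((9 + 0)*(-8))/x = ((9 + 0)*(-8))/49 = (9*(-8))*(1/49) = -72*1/49 = -72/49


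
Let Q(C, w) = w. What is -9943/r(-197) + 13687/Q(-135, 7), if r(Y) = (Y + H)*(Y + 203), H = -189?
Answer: 31768693/16212 ≈ 1959.6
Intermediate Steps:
r(Y) = (-189 + Y)*(203 + Y) (r(Y) = (Y - 189)*(Y + 203) = (-189 + Y)*(203 + Y))
-9943/r(-197) + 13687/Q(-135, 7) = -9943/(-38367 + (-197)**2 + 14*(-197)) + 13687/7 = -9943/(-38367 + 38809 - 2758) + 13687*(1/7) = -9943/(-2316) + 13687/7 = -9943*(-1/2316) + 13687/7 = 9943/2316 + 13687/7 = 31768693/16212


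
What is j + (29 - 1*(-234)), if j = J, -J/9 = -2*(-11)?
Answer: 65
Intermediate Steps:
J = -198 (J = -(-18)*(-11) = -9*22 = -198)
j = -198
j + (29 - 1*(-234)) = -198 + (29 - 1*(-234)) = -198 + (29 + 234) = -198 + 263 = 65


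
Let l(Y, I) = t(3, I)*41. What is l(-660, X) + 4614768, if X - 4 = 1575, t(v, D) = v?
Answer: 4614891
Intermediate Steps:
X = 1579 (X = 4 + 1575 = 1579)
l(Y, I) = 123 (l(Y, I) = 3*41 = 123)
l(-660, X) + 4614768 = 123 + 4614768 = 4614891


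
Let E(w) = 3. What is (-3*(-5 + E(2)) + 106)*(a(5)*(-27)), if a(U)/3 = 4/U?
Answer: -36288/5 ≈ -7257.6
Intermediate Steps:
a(U) = 12/U (a(U) = 3*(4/U) = 12/U)
(-3*(-5 + E(2)) + 106)*(a(5)*(-27)) = (-3*(-5 + 3) + 106)*((12/5)*(-27)) = (-3*(-2) + 106)*((12*(1/5))*(-27)) = (6 + 106)*((12/5)*(-27)) = 112*(-324/5) = -36288/5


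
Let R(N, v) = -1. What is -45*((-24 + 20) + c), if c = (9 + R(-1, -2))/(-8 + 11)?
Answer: 60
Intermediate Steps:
c = 8/3 (c = (9 - 1)/(-8 + 11) = 8/3 ≈ 2.6667)
-45*((-24 + 20) + c) = -45*((-24 + 20) + 8/3) = -45*(-4 + 8/3) = -45*(-4/3) = 60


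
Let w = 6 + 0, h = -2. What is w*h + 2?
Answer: -10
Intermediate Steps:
w = 6
w*h + 2 = 6*(-2) + 2 = -12 + 2 = -10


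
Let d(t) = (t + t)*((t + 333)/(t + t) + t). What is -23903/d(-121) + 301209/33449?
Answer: 8084326799/986544806 ≈ 8.1946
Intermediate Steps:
d(t) = 2*t*(t + (333 + t)/(2*t)) (d(t) = (2*t)*((333 + t)/((2*t)) + t) = (2*t)*((333 + t)*(1/(2*t)) + t) = (2*t)*((333 + t)/(2*t) + t) = (2*t)*(t + (333 + t)/(2*t)) = 2*t*(t + (333 + t)/(2*t)))
-23903/d(-121) + 301209/33449 = -23903/(333 - 121 + 2*(-121)²) + 301209/33449 = -23903/(333 - 121 + 2*14641) + 301209*(1/33449) = -23903/(333 - 121 + 29282) + 301209/33449 = -23903/29494 + 301209/33449 = 8084326799/986544806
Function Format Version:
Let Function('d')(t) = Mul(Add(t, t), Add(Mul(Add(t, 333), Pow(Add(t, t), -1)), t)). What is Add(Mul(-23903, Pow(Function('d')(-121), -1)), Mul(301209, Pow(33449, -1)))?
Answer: Rational(8084326799, 986544806) ≈ 8.1946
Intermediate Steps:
Function('d')(t) = Mul(2, t, Add(t, Mul(Rational(1, 2), Pow(t, -1), Add(333, t)))) (Function('d')(t) = Mul(Mul(2, t), Add(Mul(Add(333, t), Pow(Mul(2, t), -1)), t)) = Mul(Mul(2, t), Add(Mul(Add(333, t), Mul(Rational(1, 2), Pow(t, -1))), t)) = Mul(Mul(2, t), Add(Mul(Rational(1, 2), Pow(t, -1), Add(333, t)), t)) = Mul(Mul(2, t), Add(t, Mul(Rational(1, 2), Pow(t, -1), Add(333, t)))) = Mul(2, t, Add(t, Mul(Rational(1, 2), Pow(t, -1), Add(333, t)))))
Add(Mul(-23903, Pow(Function('d')(-121), -1)), Mul(301209, Pow(33449, -1))) = Add(Mul(-23903, Pow(Add(333, -121, Mul(2, Pow(-121, 2))), -1)), Mul(301209, Pow(33449, -1))) = Add(Mul(-23903, Pow(Add(333, -121, Mul(2, 14641)), -1)), Mul(301209, Rational(1, 33449))) = Add(Mul(-23903, Pow(Add(333, -121, 29282), -1)), Rational(301209, 33449)) = Add(Mul(-23903, Pow(29494, -1)), Rational(301209, 33449)) = Add(Mul(-23903, Rational(1, 29494)), Rational(301209, 33449)) = Add(Rational(-23903, 29494), Rational(301209, 33449)) = Rational(8084326799, 986544806)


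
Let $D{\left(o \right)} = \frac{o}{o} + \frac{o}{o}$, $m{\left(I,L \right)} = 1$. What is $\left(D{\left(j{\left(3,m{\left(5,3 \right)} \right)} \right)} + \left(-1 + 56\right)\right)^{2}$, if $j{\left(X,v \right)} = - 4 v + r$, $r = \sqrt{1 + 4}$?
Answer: $3249$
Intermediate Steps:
$r = \sqrt{5} \approx 2.2361$
$j{\left(X,v \right)} = \sqrt{5} - 4 v$ ($j{\left(X,v \right)} = - 4 v + \sqrt{5} = \sqrt{5} - 4 v$)
$D{\left(o \right)} = 2$ ($D{\left(o \right)} = 1 + 1 = 2$)
$\left(D{\left(j{\left(3,m{\left(5,3 \right)} \right)} \right)} + \left(-1 + 56\right)\right)^{2} = \left(2 + \left(-1 + 56\right)\right)^{2} = \left(2 + 55\right)^{2} = 57^{2} = 3249$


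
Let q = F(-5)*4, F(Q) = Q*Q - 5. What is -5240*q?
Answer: -419200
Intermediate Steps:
F(Q) = -5 + Q² (F(Q) = Q² - 5 = -5 + Q²)
q = 80 (q = (-5 + (-5)²)*4 = (-5 + 25)*4 = 20*4 = 80)
-5240*q = -5240*80 = -419200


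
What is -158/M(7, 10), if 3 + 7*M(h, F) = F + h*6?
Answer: -158/7 ≈ -22.571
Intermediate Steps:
M(h, F) = -3/7 + F/7 + 6*h/7 (M(h, F) = -3/7 + (F + h*6)/7 = -3/7 + (F + 6*h)/7 = -3/7 + (F/7 + 6*h/7) = -3/7 + F/7 + 6*h/7)
-158/M(7, 10) = -158/(-3/7 + (⅐)*10 + (6/7)*7) = -158/(-3/7 + 10/7 + 6) = -158/7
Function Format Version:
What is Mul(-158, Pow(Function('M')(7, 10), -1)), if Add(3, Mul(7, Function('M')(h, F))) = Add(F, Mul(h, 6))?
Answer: Rational(-158, 7) ≈ -22.571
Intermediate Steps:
Function('M')(h, F) = Add(Rational(-3, 7), Mul(Rational(1, 7), F), Mul(Rational(6, 7), h)) (Function('M')(h, F) = Add(Rational(-3, 7), Mul(Rational(1, 7), Add(F, Mul(h, 6)))) = Add(Rational(-3, 7), Mul(Rational(1, 7), Add(F, Mul(6, h)))) = Add(Rational(-3, 7), Add(Mul(Rational(1, 7), F), Mul(Rational(6, 7), h))) = Add(Rational(-3, 7), Mul(Rational(1, 7), F), Mul(Rational(6, 7), h)))
Mul(-158, Pow(Function('M')(7, 10), -1)) = Mul(-158, Pow(Add(Rational(-3, 7), Mul(Rational(1, 7), 10), Mul(Rational(6, 7), 7)), -1)) = Mul(-158, Pow(Add(Rational(-3, 7), Rational(10, 7), 6), -1)) = Mul(-158, Pow(7, -1)) = Mul(-158, Rational(1, 7)) = Rational(-158, 7)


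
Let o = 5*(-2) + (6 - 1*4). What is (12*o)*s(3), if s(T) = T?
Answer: -288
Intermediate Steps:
o = -8 (o = -10 + (6 - 4) = -10 + 2 = -8)
(12*o)*s(3) = (12*(-8))*3 = -96*3 = -288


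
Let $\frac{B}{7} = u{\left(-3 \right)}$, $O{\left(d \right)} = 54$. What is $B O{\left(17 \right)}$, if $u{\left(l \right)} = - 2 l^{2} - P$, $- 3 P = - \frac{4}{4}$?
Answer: $-6930$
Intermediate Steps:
$P = \frac{1}{3}$ ($P = - \frac{\left(-4\right) \frac{1}{4}}{3} = \left(- \frac{1}{3}\right) \left(-1\right) = \frac{1}{3} \approx 0.33333$)
$u{\left(l \right)} = - \frac{1}{3} - 2 l^{2}$ ($u{\left(l \right)} = - 2 l^{2} - \frac{1}{3} = - \frac{1}{3} - 2 l^{2}$)
$B = - \frac{385}{3}$ ($B = 7 \left(- \frac{1}{3} - 2 \left(-3\right)^{2}\right) = 7 \left(- \frac{1}{3} - 18\right) = 7 \left(- \frac{55}{3}\right) = - \frac{385}{3} \approx -128.33$)
$B O{\left(17 \right)} = \left(- \frac{385}{3}\right) 54 = -6930$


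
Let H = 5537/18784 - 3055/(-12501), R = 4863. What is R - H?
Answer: 1141797143435/234818784 ≈ 4862.5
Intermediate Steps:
H = 126603157/234818784 (H = 5537*(1/18784) - 3055*(-1/12501) = 5537/18784 + 3055/12501 = 126603157/234818784 ≈ 0.53915)
R - H = 4863 - 1*126603157/234818784 = 4863 - 126603157/234818784 = 1141797143435/234818784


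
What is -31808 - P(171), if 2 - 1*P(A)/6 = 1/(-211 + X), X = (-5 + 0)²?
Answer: -986421/31 ≈ -31820.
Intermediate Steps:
X = 25 (X = (-5)² = 25)
P(A) = 373/31 (P(A) = 12 - 6/(-211 + 25) = 12 - 6/(-186) = 12 - 6*(-1/186) = 12 + 1/31 = 373/31)
-31808 - P(171) = -31808 - 1*373/31 = -31808 - 373/31 = -986421/31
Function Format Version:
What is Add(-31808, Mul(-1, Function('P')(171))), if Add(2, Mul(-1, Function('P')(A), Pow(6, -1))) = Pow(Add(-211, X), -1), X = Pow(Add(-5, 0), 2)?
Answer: Rational(-986421, 31) ≈ -31820.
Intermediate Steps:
X = 25 (X = Pow(-5, 2) = 25)
Function('P')(A) = Rational(373, 31) (Function('P')(A) = Add(12, Mul(-6, Pow(Add(-211, 25), -1))) = Add(12, Mul(-6, Pow(-186, -1))) = Add(12, Mul(-6, Rational(-1, 186))) = Add(12, Rational(1, 31)) = Rational(373, 31))
Add(-31808, Mul(-1, Function('P')(171))) = Add(-31808, Mul(-1, Rational(373, 31))) = Add(-31808, Rational(-373, 31)) = Rational(-986421, 31)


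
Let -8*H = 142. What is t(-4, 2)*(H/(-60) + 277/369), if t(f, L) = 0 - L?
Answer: -30893/14760 ≈ -2.0930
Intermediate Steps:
H = -71/4 (H = -⅛*142 = -71/4 ≈ -17.750)
t(f, L) = -L
t(-4, 2)*(H/(-60) + 277/369) = (-1*2)*(-71/4/(-60) + 277/369) = -2*(-71/4*(-1/60) + 277*(1/369)) = -2*(71/240 + 277/369) = -2*30893/29520 = -30893/14760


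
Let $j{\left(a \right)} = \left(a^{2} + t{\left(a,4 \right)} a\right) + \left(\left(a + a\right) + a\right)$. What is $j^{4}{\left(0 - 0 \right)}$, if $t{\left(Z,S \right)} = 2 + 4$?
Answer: $0$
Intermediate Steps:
$t{\left(Z,S \right)} = 6$
$j{\left(a \right)} = a^{2} + 9 a$ ($j{\left(a \right)} = \left(a^{2} + 6 a\right) + \left(\left(a + a\right) + a\right) = \left(a^{2} + 6 a\right) + \left(2 a + a\right) = \left(a^{2} + 6 a\right) + 3 a = a^{2} + 9 a$)
$j^{4}{\left(0 - 0 \right)} = \left(\left(0 - 0\right) \left(9 + \left(0 - 0\right)\right)\right)^{4} = \left(\left(0 + 0\right) \left(9 + \left(0 + 0\right)\right)\right)^{4} = \left(0 \left(9 + 0\right)\right)^{4} = \left(0 \cdot 9\right)^{4} = 0^{4} = 0$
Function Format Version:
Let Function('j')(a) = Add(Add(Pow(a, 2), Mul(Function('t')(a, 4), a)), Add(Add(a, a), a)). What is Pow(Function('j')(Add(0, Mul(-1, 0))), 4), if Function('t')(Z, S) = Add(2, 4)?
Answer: 0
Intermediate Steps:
Function('t')(Z, S) = 6
Function('j')(a) = Add(Pow(a, 2), Mul(9, a)) (Function('j')(a) = Add(Add(Pow(a, 2), Mul(6, a)), Add(Add(a, a), a)) = Add(Add(Pow(a, 2), Mul(6, a)), Add(Mul(2, a), a)) = Add(Add(Pow(a, 2), Mul(6, a)), Mul(3, a)) = Add(Pow(a, 2), Mul(9, a)))
Pow(Function('j')(Add(0, Mul(-1, 0))), 4) = Pow(Mul(Add(0, Mul(-1, 0)), Add(9, Add(0, Mul(-1, 0)))), 4) = Pow(Mul(Add(0, 0), Add(9, Add(0, 0))), 4) = Pow(Mul(0, Add(9, 0)), 4) = Pow(Mul(0, 9), 4) = Pow(0, 4) = 0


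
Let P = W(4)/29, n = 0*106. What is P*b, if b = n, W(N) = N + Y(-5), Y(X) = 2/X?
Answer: 0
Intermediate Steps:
W(N) = -⅖ + N (W(N) = N + 2/(-5) = N + 2*(-⅕) = N - ⅖ = -⅖ + N)
n = 0
b = 0
P = 18/145 (P = (-⅖ + 4)/29 = (18/5)*(1/29) = 18/145 ≈ 0.12414)
P*b = (18/145)*0 = 0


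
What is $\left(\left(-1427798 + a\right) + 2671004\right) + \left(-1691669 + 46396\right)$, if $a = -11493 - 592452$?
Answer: $-1006012$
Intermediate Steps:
$a = -603945$
$\left(\left(-1427798 + a\right) + 2671004\right) + \left(-1691669 + 46396\right) = \left(\left(-1427798 - 603945\right) + 2671004\right) + \left(-1691669 + 46396\right) = \left(-2031743 + 2671004\right) - 1645273 = 639261 - 1645273 = -1006012$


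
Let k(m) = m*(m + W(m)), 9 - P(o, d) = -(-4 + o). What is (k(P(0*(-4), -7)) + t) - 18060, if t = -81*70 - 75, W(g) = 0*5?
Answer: -23780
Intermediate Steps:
P(o, d) = 5 + o (P(o, d) = 9 - (-1)*(-4 + o) = 9 - (4 - o) = 9 + (-4 + o) = 5 + o)
W(g) = 0
t = -5745 (t = -5670 - 75 = -5745)
k(m) = m² (k(m) = m*(m + 0) = m*m = m²)
(k(P(0*(-4), -7)) + t) - 18060 = ((5 + 0*(-4))² - 5745) - 18060 = ((5 + 0)² - 5745) - 18060 = (5² - 5745) - 18060 = (25 - 5745) - 18060 = -5720 - 18060 = -23780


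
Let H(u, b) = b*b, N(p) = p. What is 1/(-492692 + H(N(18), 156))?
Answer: -1/468356 ≈ -2.1351e-6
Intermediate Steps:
H(u, b) = b²
1/(-492692 + H(N(18), 156)) = 1/(-492692 + 156²) = 1/(-492692 + 24336) = 1/(-468356) = -1/468356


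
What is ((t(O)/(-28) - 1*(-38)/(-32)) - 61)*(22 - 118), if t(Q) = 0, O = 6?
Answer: 5970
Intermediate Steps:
((t(O)/(-28) - 1*(-38)/(-32)) - 61)*(22 - 118) = ((0/(-28) - 1*(-38)/(-32)) - 61)*(22 - 118) = ((0*(-1/28) + 38*(-1/32)) - 61)*(-96) = ((0 - 19/16) - 61)*(-96) = (-19/16 - 61)*(-96) = -995/16*(-96) = 5970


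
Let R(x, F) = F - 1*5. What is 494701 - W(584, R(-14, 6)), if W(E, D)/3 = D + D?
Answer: 494695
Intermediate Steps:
R(x, F) = -5 + F (R(x, F) = F - 5 = -5 + F)
W(E, D) = 6*D (W(E, D) = 3*(D + D) = 3*(2*D) = 6*D)
494701 - W(584, R(-14, 6)) = 494701 - 6*(-5 + 6) = 494701 - 6 = 494695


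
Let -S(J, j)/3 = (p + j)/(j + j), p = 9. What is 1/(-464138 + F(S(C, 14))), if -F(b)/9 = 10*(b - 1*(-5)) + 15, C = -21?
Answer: -14/6503017 ≈ -2.1528e-6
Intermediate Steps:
S(J, j) = -3*(9 + j)/(2*j) (S(J, j) = -3*(9 + j)/(j + j) = -3*(9 + j)/(2*j))
F(b) = -585 - 90*b (F(b) = -9*(10*(b - 1*(-5)) + 15) = -9*(10*(b + 5) + 15) = -9*(10*(5 + b) + 15) = -9*((50 + 10*b) + 15) = -9*(65 + 10*b) = -585 - 90*b)
1/(-464138 + F(S(C, 14))) = 1/(-464138 + (-585 - 135*(-9 - 1*14)/14)) = 1/(-464138 + (-585 - 135*(-9 - 14)/14)) = 1/(-464138 + (-585 - 135*(-23)/14)) = 1/(-464138 + (-585 - 90*(-69/28))) = 1/(-464138 + (-585 + 3105/14)) = 1/(-464138 - 5085/14) = 1/(-6503017/14) = -14/6503017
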